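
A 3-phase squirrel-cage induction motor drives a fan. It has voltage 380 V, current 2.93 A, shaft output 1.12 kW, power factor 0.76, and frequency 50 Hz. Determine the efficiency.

76.4 %

P_out = 1.12 kW = 1120 W
P_in = √3·V_L·I_L·cosφ = 1.732 × 380 × 2.93 × 0.76 = 1466 W
η = P_out / P_in = 1120 / 1466 = 0.764 = 76.4%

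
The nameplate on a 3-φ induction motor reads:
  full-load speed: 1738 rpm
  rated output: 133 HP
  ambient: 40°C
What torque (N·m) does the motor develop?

P_out = 133 × 746 = 99218 W
ω = 2π × 1738/60 = 182 rad/s
τ = P_out/ω = 99218/182 = 545 N·m

545 N·m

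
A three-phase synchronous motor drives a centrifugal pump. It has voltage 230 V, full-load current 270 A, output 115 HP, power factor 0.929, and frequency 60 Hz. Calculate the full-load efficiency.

85.9 %

P_out = 115 × 746 = 85790 W
P_in = √3·V_L·I_L·cosφ = 1.732 × 230 × 270 × 0.929 = 99921 W
η = P_out / P_in = 85790 / 99921 = 0.859 = 85.9%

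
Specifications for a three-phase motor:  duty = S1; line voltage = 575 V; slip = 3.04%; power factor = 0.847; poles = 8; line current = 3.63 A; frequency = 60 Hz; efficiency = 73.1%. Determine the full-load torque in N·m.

24.5 N·m

P_in = √3·V·I·cosφ = 1.732 × 575 × 3.63 × 0.847 = 3062 W
P_out = η·P_in = 0.731 × 3062 = 2238 W
n_s = 120×60/8 = 900 rpm; n = 900×(1−0.0304) = 873 rpm
ω = 2π×873/60 = 91.42 rad/s
τ = P_out/ω = 2238/91.42 = 24.5 N·m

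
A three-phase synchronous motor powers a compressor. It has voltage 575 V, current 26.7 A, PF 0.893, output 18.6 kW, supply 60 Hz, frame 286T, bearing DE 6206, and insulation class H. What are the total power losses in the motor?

P_in = √3·V·I·cosφ = 1.732×575×26.7×0.893 = 23745 W
P_out = 18600 W
Losses = P_in − P_out = 23745 − 18600 = 5145 W

5.15 kW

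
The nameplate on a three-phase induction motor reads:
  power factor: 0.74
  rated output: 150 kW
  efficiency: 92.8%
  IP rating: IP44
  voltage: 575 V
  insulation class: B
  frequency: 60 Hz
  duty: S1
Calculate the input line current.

219 A

P_out = 150 kW = 150000 W
P_in = P_out / η = 150000 / 0.928 = 161638 W
I_L = P_in / (√3·V_L·cosφ) = 161638 / (1.732 × 575 × 0.74) = 219 A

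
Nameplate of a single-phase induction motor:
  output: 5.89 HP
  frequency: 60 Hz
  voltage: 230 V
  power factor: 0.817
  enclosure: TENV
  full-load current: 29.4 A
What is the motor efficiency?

79.5 %

P_out = 5.89 × 746 = 4394 W
P_in = V·I·cosφ = 230 × 29.4 × 0.817 = 5525 W
η = P_out / P_in = 4394 / 5525 = 0.795 = 79.5%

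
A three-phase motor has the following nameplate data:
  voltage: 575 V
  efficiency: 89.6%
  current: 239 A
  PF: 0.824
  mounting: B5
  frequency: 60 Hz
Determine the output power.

176 kW

P_in = √3·V·I·cosφ = 1.732 × 575 × 239 × 0.824 = 196129 W
P_out = η·P_in = 0.896 × 196129 = 175732 W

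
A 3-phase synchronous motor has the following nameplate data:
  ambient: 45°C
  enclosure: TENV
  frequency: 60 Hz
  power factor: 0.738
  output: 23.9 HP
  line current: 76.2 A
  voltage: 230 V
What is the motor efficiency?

P_out = 23.9 × 746 = 17829 W
P_in = √3·V_L·I_L·cosφ = 1.732 × 230 × 76.2 × 0.738 = 22402 W
η = P_out / P_in = 17829 / 22402 = 0.796 = 79.6%

79.6 %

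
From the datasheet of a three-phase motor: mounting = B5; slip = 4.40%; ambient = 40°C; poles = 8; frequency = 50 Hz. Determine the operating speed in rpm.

717 rpm

n_s = 120f/p = 120×50/8 = 750 rpm
n = n_s(1 − s) = 750 × (1 − 0.044) = 717 rpm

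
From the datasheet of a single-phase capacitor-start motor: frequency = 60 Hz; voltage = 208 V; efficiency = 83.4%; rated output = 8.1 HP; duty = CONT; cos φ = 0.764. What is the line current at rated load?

P_out = 8.1 × 746 = 6043 W
P_in = P_out / η = 6043 / 0.834 = 7246 W
I = P_in / (V·cosφ) = 7246 / (208 × 0.764) = 45.6 A

45.6 A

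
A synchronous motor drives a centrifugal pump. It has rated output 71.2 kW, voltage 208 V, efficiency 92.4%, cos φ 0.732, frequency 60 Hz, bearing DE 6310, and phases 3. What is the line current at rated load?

P_out = 71.2 kW = 71200 W
P_in = P_out / η = 71200 / 0.924 = 77056 W
I_L = P_in / (√3·V_L·cosφ) = 77056 / (1.732 × 208 × 0.732) = 292 A

292 A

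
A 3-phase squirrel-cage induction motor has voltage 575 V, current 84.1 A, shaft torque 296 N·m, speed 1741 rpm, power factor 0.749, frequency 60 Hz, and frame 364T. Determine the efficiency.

86.0 %

ω = 2π × 1741/60 = 182.3 rad/s; P_out = τω = 296 × 182.3 = 53961 W
P_in = √3·V_L·I_L·cosφ = 1.732 × 575 × 84.1 × 0.749 = 62733 W
η = P_out / P_in = 53961 / 62733 = 0.860 = 86.0%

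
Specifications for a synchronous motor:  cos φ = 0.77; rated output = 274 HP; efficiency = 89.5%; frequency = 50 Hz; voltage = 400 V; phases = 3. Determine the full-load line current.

P_out = 274 × 746 = 204404 W
P_in = P_out / η = 204404 / 0.895 = 228384 W
I_L = P_in / (√3·V_L·cosφ) = 228384 / (1.732 × 400 × 0.77) = 428 A

428 A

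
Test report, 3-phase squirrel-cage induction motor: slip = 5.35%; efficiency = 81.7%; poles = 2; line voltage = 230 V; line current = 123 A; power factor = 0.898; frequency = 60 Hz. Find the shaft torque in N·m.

P_in = √3·V·I·cosφ = 1.732 × 230 × 123 × 0.898 = 44000 W
P_out = η·P_in = 0.817 × 44000 = 35948 W
n_s = 120×60/2 = 3600 rpm; n = 3600×(1−0.0535) = 3407 rpm
ω = 2π×3407/60 = 356.8 rad/s
τ = P_out/ω = 35948/356.8 = 101 N·m

101 N·m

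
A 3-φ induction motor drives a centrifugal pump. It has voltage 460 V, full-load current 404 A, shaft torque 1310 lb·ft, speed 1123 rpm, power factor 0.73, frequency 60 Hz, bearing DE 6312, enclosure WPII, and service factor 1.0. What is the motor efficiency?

88.9 %

τ = 1310 lb·ft × 1.356 = 1776 N·m
ω = 2π × 1123/60 = 117.6 rad/s; P_out = τω = 1776 × 117.6 = 208858 W
P_in = √3·V_L·I_L·cosφ = 1.732 × 460 × 404 × 0.73 = 234969 W
η = P_out / P_in = 208858 / 234969 = 0.889 = 88.9%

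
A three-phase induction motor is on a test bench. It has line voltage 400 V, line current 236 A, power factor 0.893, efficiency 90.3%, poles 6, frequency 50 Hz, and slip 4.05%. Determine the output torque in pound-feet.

P_in = √3·V·I·cosφ = 1.732 × 400 × 236 × 0.893 = 146006 W
P_out = η·P_in = 0.903 × 146006 = 131843 W
n_s = 120×50/6 = 1000 rpm; n = 1000×(1−0.0405) = 960 rpm
ω = 2π×960/60 = 100.5 rad/s
τ = P_out/ω = 131843/100.5 = 1312 N·m
In lb·ft: 1312/1.356 = 968 lb·ft

968 lb·ft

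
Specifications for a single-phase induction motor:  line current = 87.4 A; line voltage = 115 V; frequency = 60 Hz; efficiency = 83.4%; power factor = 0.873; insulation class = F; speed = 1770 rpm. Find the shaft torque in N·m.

P_in = V·I·cosφ = 115 × 87.4 × 0.873 = 8775 W
P_out = η·P_in = 0.834 × 8775 = 7318 W
n = 1770 rpm
ω = 2π×1770/60 = 185.4 rad/s
τ = P_out/ω = 7318/185.4 = 39.5 N·m

39.5 N·m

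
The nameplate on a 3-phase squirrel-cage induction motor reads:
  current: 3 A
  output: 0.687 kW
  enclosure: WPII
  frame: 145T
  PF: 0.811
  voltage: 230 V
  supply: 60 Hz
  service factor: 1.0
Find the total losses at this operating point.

282 W

P_in = √3·V·I·cosφ = 1.732×230×3×0.811 = 969 W
P_out = 687 W
Losses = P_in − P_out = 969 − 687 = 282 W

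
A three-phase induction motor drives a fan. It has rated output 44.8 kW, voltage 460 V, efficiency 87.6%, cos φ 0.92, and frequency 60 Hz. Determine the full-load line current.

P_out = 44.8 kW = 44800 W
P_in = P_out / η = 44800 / 0.876 = 51142 W
I_L = P_in / (√3·V_L·cosφ) = 51142 / (1.732 × 460 × 0.92) = 69.8 A

69.8 A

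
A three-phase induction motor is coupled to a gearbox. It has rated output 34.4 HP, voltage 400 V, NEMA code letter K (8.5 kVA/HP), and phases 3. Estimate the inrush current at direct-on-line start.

S_LR = 8.5 × 34.4 = 292.4 kVA
I_LR = S_LR/(√3·V_L) = 292400/(1.732×400) = 422 A

422 A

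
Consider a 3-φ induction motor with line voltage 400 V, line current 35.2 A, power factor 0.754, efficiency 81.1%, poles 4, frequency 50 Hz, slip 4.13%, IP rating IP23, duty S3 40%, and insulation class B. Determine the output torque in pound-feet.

P_in = √3·V·I·cosφ = 1.732 × 400 × 35.2 × 0.754 = 18387 W
P_out = η·P_in = 0.811 × 18387 = 14912 W
n_s = 120×50/4 = 1500 rpm; n = 1500×(1−0.0413) = 1438 rpm
ω = 2π×1438/60 = 150.6 rad/s
τ = P_out/ω = 14912/150.6 = 99.02 N·m
In lb·ft: 99.02/1.356 = 73 lb·ft

73 lb·ft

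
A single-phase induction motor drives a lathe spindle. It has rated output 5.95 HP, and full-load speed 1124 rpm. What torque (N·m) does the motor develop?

P_out = 5.95 × 746 = 4439 W
ω = 2π × 1124/60 = 117.7 rad/s
τ = P_out/ω = 4439/117.7 = 37.7 N·m

37.7 N·m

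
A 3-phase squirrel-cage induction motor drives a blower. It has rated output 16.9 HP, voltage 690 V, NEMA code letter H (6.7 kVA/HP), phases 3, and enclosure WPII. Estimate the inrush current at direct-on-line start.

S_LR = 6.7 × 16.9 = 113.23 kVA
I_LR = S_LR/(√3·V_L) = 113230/(1.732×690) = 94.7 A

94.7 A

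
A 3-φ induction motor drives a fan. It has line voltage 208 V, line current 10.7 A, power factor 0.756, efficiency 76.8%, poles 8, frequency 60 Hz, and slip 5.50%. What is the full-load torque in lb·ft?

P_in = √3·V·I·cosφ = 1.732 × 208 × 10.7 × 0.756 = 2914 W
P_out = η·P_in = 0.768 × 2914 = 2238 W
n_s = 120×60/8 = 900 rpm; n = 900×(1−0.055) = 851 rpm
ω = 2π×851/60 = 89.12 rad/s
τ = P_out/ω = 2238/89.12 = 25.11 N·m
In lb·ft: 25.11/1.356 = 18.5 lb·ft

18.5 lb·ft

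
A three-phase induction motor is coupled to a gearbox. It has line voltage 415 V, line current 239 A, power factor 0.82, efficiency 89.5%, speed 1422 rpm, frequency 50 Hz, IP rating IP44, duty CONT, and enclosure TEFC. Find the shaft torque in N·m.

P_in = √3·V·I·cosφ = 1.732 × 415 × 239 × 0.82 = 140867 W
P_out = η·P_in = 0.895 × 140867 = 126076 W
n = 1422 rpm
ω = 2π×1422/60 = 148.9 rad/s
τ = P_out/ω = 126076/148.9 = 847 N·m

847 N·m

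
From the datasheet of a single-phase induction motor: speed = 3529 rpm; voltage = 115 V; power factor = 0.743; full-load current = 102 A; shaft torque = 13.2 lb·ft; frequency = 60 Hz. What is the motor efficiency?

τ = 13.2 lb·ft × 1.356 = 17.9 N·m
ω = 2π × 3529/60 = 369.6 rad/s; P_out = τω = 17.9 × 369.6 = 6616 W
P_in = V·I·cosφ = 115 × 102 × 0.743 = 8715 W
η = P_out / P_in = 6616 / 8715 = 0.759 = 75.9%

75.9 %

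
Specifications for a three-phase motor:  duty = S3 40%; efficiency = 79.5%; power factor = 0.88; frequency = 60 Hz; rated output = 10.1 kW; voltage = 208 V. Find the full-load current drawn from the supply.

P_out = 10.1 kW = 10100 W
P_in = P_out / η = 10100 / 0.795 = 12704 W
I_L = P_in / (√3·V_L·cosφ) = 12704 / (1.732 × 208 × 0.88) = 40.1 A

40.1 A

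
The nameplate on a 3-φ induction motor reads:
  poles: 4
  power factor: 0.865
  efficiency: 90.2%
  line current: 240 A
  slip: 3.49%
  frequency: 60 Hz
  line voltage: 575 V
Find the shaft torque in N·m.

P_in = √3·V·I·cosφ = 1.732 × 575 × 240 × 0.865 = 206749 W
P_out = η·P_in = 0.902 × 206749 = 186488 W
n_s = 120×60/4 = 1800 rpm; n = 1800×(1−0.0349) = 1737 rpm
ω = 2π×1737/60 = 181.9 rad/s
τ = P_out/ω = 186488/181.9 = 1030 N·m

1030 N·m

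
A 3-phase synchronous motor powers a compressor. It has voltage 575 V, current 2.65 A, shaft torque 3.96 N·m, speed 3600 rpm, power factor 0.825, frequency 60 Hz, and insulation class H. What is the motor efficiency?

68.6 %

ω = 2π × 3600/60 = 377 rad/s; P_out = τω = 3.96 × 377 = 1493 W
P_in = √3·V_L·I_L·cosφ = 1.732 × 575 × 2.65 × 0.825 = 2177 W
η = P_out / P_in = 1493 / 2177 = 0.686 = 68.6%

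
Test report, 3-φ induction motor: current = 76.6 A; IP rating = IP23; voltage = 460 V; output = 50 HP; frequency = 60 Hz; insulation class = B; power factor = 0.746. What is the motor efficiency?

P_out = 50 × 746 = 37300 W
P_in = √3·V_L·I_L·cosφ = 1.732 × 460 × 76.6 × 0.746 = 45527 W
η = P_out / P_in = 37300 / 45527 = 0.819 = 81.9%

81.9 %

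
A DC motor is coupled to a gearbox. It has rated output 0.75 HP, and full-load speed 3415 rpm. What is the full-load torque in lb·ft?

1.15 lb·ft

P_out = 0.75 × 746 = 560 W
ω = 2π × 3415/60 = 357.6 rad/s
τ = P_out/ω = 560/357.6 = 1.566 N·m
In lb·ft: 1.566/1.356 = 1.15 lb·ft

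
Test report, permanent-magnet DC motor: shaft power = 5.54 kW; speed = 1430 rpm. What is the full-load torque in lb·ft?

ω = 2π × 1430/60 = 149.7 rad/s
τ = P/ω = 5540/149.7 = 37.01 N·m
In lb·ft: 37.01/1.356 = 27.3 lb·ft

27.3 lb·ft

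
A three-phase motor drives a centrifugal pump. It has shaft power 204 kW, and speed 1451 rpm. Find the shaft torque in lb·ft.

990 lb·ft

ω = 2π × 1451/60 = 151.9 rad/s
τ = P/ω = 204000/151.9 = 1343 N·m
In lb·ft: 1343/1.356 = 990 lb·ft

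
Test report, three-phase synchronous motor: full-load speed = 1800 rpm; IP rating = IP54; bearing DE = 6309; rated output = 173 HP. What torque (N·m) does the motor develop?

685 N·m

P_out = 173 × 746 = 129058 W
ω = 2π × 1800/60 = 188.5 rad/s
τ = P_out/ω = 129058/188.5 = 685 N·m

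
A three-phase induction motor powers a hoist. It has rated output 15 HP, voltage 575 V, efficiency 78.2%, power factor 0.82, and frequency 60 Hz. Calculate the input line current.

17.5 A

P_out = 15 × 746 = 11190 W
P_in = P_out / η = 11190 / 0.782 = 14309 W
I_L = P_in / (√3·V_L·cosφ) = 14309 / (1.732 × 575 × 0.82) = 17.5 A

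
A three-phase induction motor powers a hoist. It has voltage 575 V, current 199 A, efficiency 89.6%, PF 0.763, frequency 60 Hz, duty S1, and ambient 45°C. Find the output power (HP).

182 HP

P_in = √3·V·I·cosφ = 1.732 × 575 × 199 × 0.763 = 151214 W
P_out = η·P_in = 0.896 × 151214 = 135488 W
= 135488/746 = 182 HP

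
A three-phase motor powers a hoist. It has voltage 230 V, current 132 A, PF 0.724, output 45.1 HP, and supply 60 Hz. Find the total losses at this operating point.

P_in = √3·V·I·cosφ = 1.732×230×132×0.724 = 38070 W
P_out = 45.1×746 = 33645 W
Losses = P_in − P_out = 38070 − 33645 = 4425 W

4.43 kW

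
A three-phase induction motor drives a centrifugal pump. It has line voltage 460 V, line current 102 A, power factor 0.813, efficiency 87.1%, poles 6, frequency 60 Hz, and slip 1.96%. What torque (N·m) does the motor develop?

P_in = √3·V·I·cosφ = 1.732 × 460 × 102 × 0.813 = 66069 W
P_out = η·P_in = 0.871 × 66069 = 57546 W
n_s = 120×60/6 = 1200 rpm; n = 1200×(1−0.0196) = 1176 rpm
ω = 2π×1176/60 = 123.2 rad/s
τ = P_out/ω = 57546/123.2 = 467 N·m

467 N·m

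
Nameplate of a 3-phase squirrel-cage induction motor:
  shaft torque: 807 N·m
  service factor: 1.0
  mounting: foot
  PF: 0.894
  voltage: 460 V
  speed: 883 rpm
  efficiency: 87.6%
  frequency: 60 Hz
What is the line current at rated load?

120 A

ω = 2π×883/60 = 92.47 rad/s; P_out = τω = 807 × 92.47 = 74623 W
P_in = P_out / η = 74623 / 0.876 = 85186 W
I_L = P_in / (√3·V_L·cosφ) = 85186 / (1.732 × 460 × 0.894) = 120 A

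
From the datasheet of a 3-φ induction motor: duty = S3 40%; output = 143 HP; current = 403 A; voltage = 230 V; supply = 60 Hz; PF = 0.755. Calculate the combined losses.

P_in = √3·V·I·cosφ = 1.732×230×403×0.755 = 121207 W
P_out = 143×746 = 106678 W
Losses = P_in − P_out = 121207 − 106678 = 14529 W

14.5 kW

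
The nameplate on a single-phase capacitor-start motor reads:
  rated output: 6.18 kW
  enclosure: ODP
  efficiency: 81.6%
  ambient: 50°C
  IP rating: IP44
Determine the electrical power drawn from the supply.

P_out = 6180 W
P_in = P_out/η = 6180/0.816 = 7574 W = 7.57 kW

7.57 kW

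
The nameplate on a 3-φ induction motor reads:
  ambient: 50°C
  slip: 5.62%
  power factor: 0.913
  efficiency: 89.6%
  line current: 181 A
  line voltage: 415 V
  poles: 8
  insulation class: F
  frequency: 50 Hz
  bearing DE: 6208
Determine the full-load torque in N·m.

P_in = √3·V·I·cosφ = 1.732 × 415 × 181 × 0.913 = 118781 W
P_out = η·P_in = 0.896 × 118781 = 106428 W
n_s = 120×50/8 = 750 rpm; n = 750×(1−0.0562) = 708 rpm
ω = 2π×708/60 = 74.14 rad/s
τ = P_out/ω = 106428/74.14 = 1440 N·m

1440 N·m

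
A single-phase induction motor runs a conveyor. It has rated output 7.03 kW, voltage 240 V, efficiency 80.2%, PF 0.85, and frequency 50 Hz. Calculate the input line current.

43 A

P_out = 7.03 kW = 7030 W
P_in = P_out / η = 7030 / 0.802 = 8766 W
I = P_in / (V·cosφ) = 8766 / (240 × 0.85) = 43 A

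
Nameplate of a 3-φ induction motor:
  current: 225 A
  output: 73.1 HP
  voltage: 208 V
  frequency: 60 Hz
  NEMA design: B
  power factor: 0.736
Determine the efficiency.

P_out = 73.1 × 746 = 54533 W
P_in = √3·V_L·I_L·cosφ = 1.732 × 208 × 225 × 0.736 = 59658 W
η = P_out / P_in = 54533 / 59658 = 0.914 = 91.4%

91.4 %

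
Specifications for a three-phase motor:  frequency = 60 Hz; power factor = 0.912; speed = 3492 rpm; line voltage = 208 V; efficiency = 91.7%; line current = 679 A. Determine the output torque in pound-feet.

P_in = √3·V·I·cosφ = 1.732 × 208 × 679 × 0.912 = 223088 W
P_out = η·P_in = 0.917 × 223088 = 204572 W
n = 3492 rpm
ω = 2π×3492/60 = 365.7 rad/s
τ = P_out/ω = 204572/365.7 = 559.4 N·m
In lb·ft: 559.4/1.356 = 413 lb·ft

413 lb·ft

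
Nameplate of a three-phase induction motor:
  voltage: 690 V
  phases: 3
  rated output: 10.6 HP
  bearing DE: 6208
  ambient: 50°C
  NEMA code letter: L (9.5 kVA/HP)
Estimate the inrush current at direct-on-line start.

S_LR = 9.5 × 10.6 = 100.7 kVA
I_LR = S_LR/(√3·V_L) = 100700/(1.732×690) = 84.3 A

84.3 A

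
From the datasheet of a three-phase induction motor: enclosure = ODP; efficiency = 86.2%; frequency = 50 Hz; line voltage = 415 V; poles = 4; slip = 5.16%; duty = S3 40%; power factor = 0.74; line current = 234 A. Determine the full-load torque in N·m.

720 N·m

P_in = √3·V·I·cosφ = 1.732 × 415 × 234 × 0.74 = 124464 W
P_out = η·P_in = 0.862 × 124464 = 107288 W
n_s = 120×50/4 = 1500 rpm; n = 1500×(1−0.0516) = 1423 rpm
ω = 2π×1423/60 = 149 rad/s
τ = P_out/ω = 107288/149 = 720 N·m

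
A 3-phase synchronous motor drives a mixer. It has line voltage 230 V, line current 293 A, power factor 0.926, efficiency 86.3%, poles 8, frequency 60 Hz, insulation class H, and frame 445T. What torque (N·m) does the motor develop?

990 N·m

P_in = √3·V·I·cosφ = 1.732 × 230 × 293 × 0.926 = 108082 W
P_out = η·P_in = 0.863 × 108082 = 93275 W
n = n_s = 120×60/8 = 900 rpm (synchronous)
ω = 2π×900/60 = 94.25 rad/s
τ = P_out/ω = 93275/94.25 = 990 N·m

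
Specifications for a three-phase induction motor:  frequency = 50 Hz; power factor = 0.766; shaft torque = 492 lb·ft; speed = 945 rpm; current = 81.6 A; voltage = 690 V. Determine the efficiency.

88.4 %

τ = 492 lb·ft × 1.356 = 667.2 N·m
ω = 2π × 945/60 = 98.96 rad/s; P_out = τω = 667.2 × 98.96 = 66026 W
P_in = √3·V_L·I_L·cosφ = 1.732 × 690 × 81.6 × 0.766 = 74699 W
η = P_out / P_in = 66026 / 74699 = 0.884 = 88.4%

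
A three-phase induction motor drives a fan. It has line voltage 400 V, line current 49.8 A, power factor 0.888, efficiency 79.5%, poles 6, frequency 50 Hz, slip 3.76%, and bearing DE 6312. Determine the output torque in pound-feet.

178 lb·ft

P_in = √3·V·I·cosφ = 1.732 × 400 × 49.8 × 0.888 = 30637 W
P_out = η·P_in = 0.795 × 30637 = 24356 W
n_s = 120×50/6 = 1000 rpm; n = 1000×(1−0.0376) = 962 rpm
ω = 2π×962/60 = 100.7 rad/s
τ = P_out/ω = 24356/100.7 = 241.9 N·m
In lb·ft: 241.9/1.356 = 178 lb·ft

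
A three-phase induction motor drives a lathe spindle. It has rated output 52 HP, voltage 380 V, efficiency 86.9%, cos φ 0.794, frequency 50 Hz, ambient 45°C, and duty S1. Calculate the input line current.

P_out = 52 × 746 = 38792 W
P_in = P_out / η = 38792 / 0.869 = 44640 W
I_L = P_in / (√3·V_L·cosφ) = 44640 / (1.732 × 380 × 0.794) = 85.4 A

85.4 A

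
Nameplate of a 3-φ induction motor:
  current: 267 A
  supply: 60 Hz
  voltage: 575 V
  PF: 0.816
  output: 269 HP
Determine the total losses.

16300 W

P_in = √3·V·I·cosφ = 1.732×575×267×0.816 = 216979 W
P_out = 269×746 = 200674 W
Losses = P_in − P_out = 216979 − 200674 = 16305 W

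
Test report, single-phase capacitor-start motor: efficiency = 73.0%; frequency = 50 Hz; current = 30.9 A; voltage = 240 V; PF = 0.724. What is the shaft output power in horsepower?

P_in = V·I·cosφ = 240 × 30.9 × 0.724 = 5369 W
P_out = η·P_in = 0.73 × 5369 = 3919 W
= 3919/746 = 5.25 HP

5.25 HP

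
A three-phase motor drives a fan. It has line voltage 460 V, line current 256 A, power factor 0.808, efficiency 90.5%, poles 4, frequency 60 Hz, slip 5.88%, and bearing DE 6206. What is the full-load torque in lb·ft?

620 lb·ft

P_in = √3·V·I·cosφ = 1.732 × 460 × 256 × 0.808 = 164800 W
P_out = η·P_in = 0.905 × 164800 = 149144 W
n_s = 120×60/4 = 1800 rpm; n = 1800×(1−0.0588) = 1694 rpm
ω = 2π×1694/60 = 177.4 rad/s
τ = P_out/ω = 149144/177.4 = 840.7 N·m
In lb·ft: 840.7/1.356 = 620 lb·ft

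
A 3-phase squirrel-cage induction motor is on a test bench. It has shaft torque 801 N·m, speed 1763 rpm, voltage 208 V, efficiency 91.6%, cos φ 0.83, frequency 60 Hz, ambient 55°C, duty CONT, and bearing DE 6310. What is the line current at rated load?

540 A

ω = 2π×1763/60 = 184.6 rad/s; P_out = τω = 801 × 184.6 = 147865 W
P_in = P_out / η = 147865 / 0.916 = 161425 W
I_L = P_in / (√3·V_L·cosφ) = 161425 / (1.732 × 208 × 0.83) = 540 A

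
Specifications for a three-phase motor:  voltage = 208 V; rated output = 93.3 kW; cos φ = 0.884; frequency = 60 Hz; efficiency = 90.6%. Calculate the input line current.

P_out = 93.3 kW = 93300 W
P_in = P_out / η = 93300 / 0.906 = 102980 W
I_L = P_in / (√3·V_L·cosφ) = 102980 / (1.732 × 208 × 0.884) = 323 A

323 A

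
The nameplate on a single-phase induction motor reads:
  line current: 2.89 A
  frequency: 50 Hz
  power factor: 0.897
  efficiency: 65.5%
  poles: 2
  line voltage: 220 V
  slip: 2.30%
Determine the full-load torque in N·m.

1.22 N·m

P_in = V·I·cosφ = 220 × 2.89 × 0.897 = 570 W
P_out = η·P_in = 0.655 × 570 = 373 W
n_s = 120×50/2 = 3000 rpm; n = 3000×(1−0.023) = 2931 rpm
ω = 2π×2931/60 = 306.9 rad/s
τ = P_out/ω = 373/306.9 = 1.22 N·m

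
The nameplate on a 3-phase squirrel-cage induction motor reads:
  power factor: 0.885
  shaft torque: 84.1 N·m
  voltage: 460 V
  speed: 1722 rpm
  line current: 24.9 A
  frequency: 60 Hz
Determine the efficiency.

ω = 2π × 1722/60 = 180.3 rad/s; P_out = τω = 84.1 × 180.3 = 15163 W
P_in = √3·V_L·I_L·cosφ = 1.732 × 460 × 24.9 × 0.885 = 17557 W
η = P_out / P_in = 15163 / 17557 = 0.864 = 86.4%

86.4 %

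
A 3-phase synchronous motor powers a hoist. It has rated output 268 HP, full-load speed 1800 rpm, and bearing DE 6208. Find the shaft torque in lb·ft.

782 lb·ft

P_out = 268 × 746 = 199928 W
ω = 2π × 1800/60 = 188.5 rad/s
τ = P_out/ω = 199928/188.5 = 1061 N·m
In lb·ft: 1061/1.356 = 782 lb·ft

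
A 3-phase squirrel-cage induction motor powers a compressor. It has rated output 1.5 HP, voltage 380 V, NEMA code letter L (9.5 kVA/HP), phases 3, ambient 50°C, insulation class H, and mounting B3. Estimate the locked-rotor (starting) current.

21.7 A

S_LR = 9.5 × 1.5 = 14.25 kVA
I_LR = S_LR/(√3·V_L) = 14250/(1.732×380) = 21.7 A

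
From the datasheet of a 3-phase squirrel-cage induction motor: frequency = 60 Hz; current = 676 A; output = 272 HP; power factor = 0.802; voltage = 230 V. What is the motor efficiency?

P_out = 272 × 746 = 202912 W
P_in = √3·V_L·I_L·cosφ = 1.732 × 230 × 676 × 0.802 = 215972 W
η = P_out / P_in = 202912 / 215972 = 0.940 = 94.0%

94.0 %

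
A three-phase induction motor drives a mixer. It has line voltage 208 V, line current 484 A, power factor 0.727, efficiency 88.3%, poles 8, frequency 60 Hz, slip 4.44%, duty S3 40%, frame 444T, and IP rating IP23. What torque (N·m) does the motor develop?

1240 N·m

P_in = √3·V·I·cosφ = 1.732 × 208 × 484 × 0.727 = 126763 W
P_out = η·P_in = 0.883 × 126763 = 111932 W
n_s = 120×60/8 = 900 rpm; n = 900×(1−0.0444) = 860 rpm
ω = 2π×860/60 = 90.06 rad/s
τ = P_out/ω = 111932/90.06 = 1240 N·m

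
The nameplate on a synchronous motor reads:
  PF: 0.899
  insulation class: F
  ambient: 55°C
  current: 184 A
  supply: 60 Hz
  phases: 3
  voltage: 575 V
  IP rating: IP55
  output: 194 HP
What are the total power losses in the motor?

P_in = √3·V·I·cosφ = 1.732×575×184×0.899 = 164738 W
P_out = 194×746 = 144724 W
Losses = P_in − P_out = 164738 − 144724 = 20014 W

20000 W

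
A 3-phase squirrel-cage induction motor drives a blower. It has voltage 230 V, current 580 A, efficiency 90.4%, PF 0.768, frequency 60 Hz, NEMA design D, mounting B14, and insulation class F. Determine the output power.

160 kW

P_in = √3·V·I·cosφ = 1.732 × 230 × 580 × 0.768 = 177445 W
P_out = η·P_in = 0.904 × 177445 = 160410 W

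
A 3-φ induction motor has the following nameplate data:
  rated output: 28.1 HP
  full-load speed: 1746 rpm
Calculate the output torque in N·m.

115 N·m

P_out = 28.1 × 746 = 20963 W
ω = 2π × 1746/60 = 182.8 rad/s
τ = P_out/ω = 20963/182.8 = 115 N·m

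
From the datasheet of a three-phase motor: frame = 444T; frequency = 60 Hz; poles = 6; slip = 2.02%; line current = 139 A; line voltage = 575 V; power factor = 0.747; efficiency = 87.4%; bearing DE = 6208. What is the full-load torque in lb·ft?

541 lb·ft

P_in = √3·V·I·cosφ = 1.732 × 575 × 139 × 0.747 = 103407 W
P_out = η·P_in = 0.874 × 103407 = 90378 W
n_s = 120×60/6 = 1200 rpm; n = 1200×(1−0.0202) = 1176 rpm
ω = 2π×1176/60 = 123.2 rad/s
τ = P_out/ω = 90378/123.2 = 733.6 N·m
In lb·ft: 733.6/1.356 = 541 lb·ft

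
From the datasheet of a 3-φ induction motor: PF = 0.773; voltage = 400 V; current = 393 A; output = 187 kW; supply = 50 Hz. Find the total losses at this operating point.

P_in = √3·V·I·cosφ = 1.732×400×393×0.773 = 210465 W
P_out = 187000 W
Losses = P_in − P_out = 210465 − 187000 = 23465 W

23.5 kW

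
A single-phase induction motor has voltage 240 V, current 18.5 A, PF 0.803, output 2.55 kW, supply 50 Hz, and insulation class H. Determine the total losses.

1020 W

P_in = V·I·cosφ = 240×18.5×0.803 = 3565 W
P_out = 2550 W
Losses = P_in − P_out = 3565 − 2550 = 1015 W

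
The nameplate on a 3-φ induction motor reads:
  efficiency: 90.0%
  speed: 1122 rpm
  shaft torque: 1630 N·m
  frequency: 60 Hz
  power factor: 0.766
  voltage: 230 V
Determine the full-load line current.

697 A

ω = 2π×1122/60 = 117.5 rad/s; P_out = τω = 1630 × 117.5 = 191525 W
P_in = P_out / η = 191525 / 0.900 = 212806 W
I_L = P_in / (√3·V_L·cosφ) = 212806 / (1.732 × 230 × 0.766) = 697 A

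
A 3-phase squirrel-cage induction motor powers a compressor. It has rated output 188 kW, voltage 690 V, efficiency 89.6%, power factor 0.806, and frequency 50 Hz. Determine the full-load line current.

218 A

P_out = 188 kW = 188000 W
P_in = P_out / η = 188000 / 0.896 = 209821 W
I_L = P_in / (√3·V_L·cosφ) = 209821 / (1.732 × 690 × 0.806) = 218 A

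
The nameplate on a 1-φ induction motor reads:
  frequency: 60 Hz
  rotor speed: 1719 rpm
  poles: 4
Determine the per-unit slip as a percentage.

n_s = 120f/p = 120×60/4 = 1800 rpm
s = (n_s − n)/n_s = (1800 − 1719)/1800 = 0.0450

4.50 %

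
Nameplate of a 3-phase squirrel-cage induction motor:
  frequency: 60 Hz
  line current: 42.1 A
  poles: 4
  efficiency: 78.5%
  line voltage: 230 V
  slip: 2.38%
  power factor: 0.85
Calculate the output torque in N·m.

P_in = √3·V·I·cosφ = 1.732 × 230 × 42.1 × 0.85 = 14255 W
P_out = η·P_in = 0.785 × 14255 = 11190 W
n_s = 120×60/4 = 1800 rpm; n = 1800×(1−0.0238) = 1757 rpm
ω = 2π×1757/60 = 184 rad/s
τ = P_out/ω = 11190/184 = 60.8 N·m

60.8 N·m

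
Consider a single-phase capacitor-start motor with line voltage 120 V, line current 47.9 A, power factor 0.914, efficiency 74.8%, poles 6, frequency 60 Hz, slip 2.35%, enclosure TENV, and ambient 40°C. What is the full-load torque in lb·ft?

23.6 lb·ft

P_in = V·I·cosφ = 120 × 47.9 × 0.914 = 5254 W
P_out = η·P_in = 0.748 × 5254 = 3930 W
n_s = 120×60/6 = 1200 rpm; n = 1200×(1−0.0235) = 1172 rpm
ω = 2π×1172/60 = 122.7 rad/s
τ = P_out/ω = 3930/122.7 = 32.03 N·m
In lb·ft: 32.03/1.356 = 23.6 lb·ft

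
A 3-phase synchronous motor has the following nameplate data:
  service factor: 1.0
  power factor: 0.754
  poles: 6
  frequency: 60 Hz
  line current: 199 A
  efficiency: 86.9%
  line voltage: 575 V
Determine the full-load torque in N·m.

1030 N·m

P_in = √3·V·I·cosφ = 1.732 × 575 × 199 × 0.754 = 149431 W
P_out = η·P_in = 0.869 × 149431 = 129856 W
n = n_s = 120×60/6 = 1200 rpm (synchronous)
ω = 2π×1200/60 = 125.7 rad/s
τ = P_out/ω = 129856/125.7 = 1030 N·m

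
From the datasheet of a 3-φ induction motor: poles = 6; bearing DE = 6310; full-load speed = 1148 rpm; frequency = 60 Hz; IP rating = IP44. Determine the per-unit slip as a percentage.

n_s = 120f/p = 120×60/6 = 1200 rpm
s = (n_s − n)/n_s = (1200 − 1148)/1200 = 0.0433

4.3 %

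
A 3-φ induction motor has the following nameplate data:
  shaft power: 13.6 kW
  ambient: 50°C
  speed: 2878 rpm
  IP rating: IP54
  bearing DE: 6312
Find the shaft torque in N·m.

ω = 2π × 2878/60 = 301.4 rad/s
τ = P/ω = 13600/301.4 = 45.1 N·m

45.1 N·m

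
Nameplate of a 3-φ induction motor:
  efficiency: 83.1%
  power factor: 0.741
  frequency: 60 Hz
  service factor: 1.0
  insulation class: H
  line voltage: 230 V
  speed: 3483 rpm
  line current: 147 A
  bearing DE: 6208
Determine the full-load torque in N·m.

98.9 N·m

P_in = √3·V·I·cosφ = 1.732 × 230 × 147 × 0.741 = 43392 W
P_out = η·P_in = 0.831 × 43392 = 36059 W
n = 3483 rpm
ω = 2π×3483/60 = 364.7 rad/s
τ = P_out/ω = 36059/364.7 = 98.9 N·m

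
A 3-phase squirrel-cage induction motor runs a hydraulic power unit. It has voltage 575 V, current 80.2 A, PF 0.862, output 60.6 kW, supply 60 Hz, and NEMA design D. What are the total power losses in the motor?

8250 W

P_in = √3·V·I·cosφ = 1.732×575×80.2×0.862 = 68849 W
P_out = 60600 W
Losses = P_in − P_out = 68849 − 60600 = 8249 W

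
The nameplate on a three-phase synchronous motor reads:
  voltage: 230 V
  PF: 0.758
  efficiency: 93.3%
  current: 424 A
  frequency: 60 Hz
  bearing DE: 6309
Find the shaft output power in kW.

119 kW

P_in = √3·V·I·cosφ = 1.732 × 230 × 424 × 0.758 = 128030 W
P_out = η·P_in = 0.933 × 128030 = 119452 W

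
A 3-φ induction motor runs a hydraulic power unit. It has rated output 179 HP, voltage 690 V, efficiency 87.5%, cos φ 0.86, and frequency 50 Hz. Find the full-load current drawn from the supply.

P_out = 179 × 746 = 133534 W
P_in = P_out / η = 133534 / 0.875 = 152610 W
I_L = P_in / (√3·V_L·cosφ) = 152610 / (1.732 × 690 × 0.86) = 148 A

148 A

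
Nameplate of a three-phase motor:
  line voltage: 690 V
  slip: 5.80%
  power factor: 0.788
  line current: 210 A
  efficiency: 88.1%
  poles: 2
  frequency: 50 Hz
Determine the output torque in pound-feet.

434 lb·ft

P_in = √3·V·I·cosφ = 1.732 × 690 × 210 × 0.788 = 197762 W
P_out = η·P_in = 0.881 × 197762 = 174228 W
n_s = 120×50/2 = 3000 rpm; n = 3000×(1−0.058) = 2826 rpm
ω = 2π×2826/60 = 295.9 rad/s
τ = P_out/ω = 174228/295.9 = 588.8 N·m
In lb·ft: 588.8/1.356 = 434 lb·ft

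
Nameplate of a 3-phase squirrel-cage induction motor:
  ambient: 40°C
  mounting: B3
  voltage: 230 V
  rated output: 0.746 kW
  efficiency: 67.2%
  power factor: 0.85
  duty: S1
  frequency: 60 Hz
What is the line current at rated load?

3.28 A

P_out = 0.746 kW = 746 W
P_in = P_out / η = 746 / 0.672 = 1110 W
I_L = P_in / (√3·V_L·cosφ) = 1110 / (1.732 × 230 × 0.85) = 3.28 A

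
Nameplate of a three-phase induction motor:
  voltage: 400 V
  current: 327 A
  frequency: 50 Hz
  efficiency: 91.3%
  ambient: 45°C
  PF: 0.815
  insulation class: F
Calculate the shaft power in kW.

169 kW

P_in = √3·V·I·cosφ = 1.732 × 400 × 327 × 0.815 = 184635 W
P_out = η·P_in = 0.913 × 184635 = 168572 W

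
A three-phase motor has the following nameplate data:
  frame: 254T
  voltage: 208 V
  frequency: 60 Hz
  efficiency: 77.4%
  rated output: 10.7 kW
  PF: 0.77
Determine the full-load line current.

P_out = 10.7 kW = 10700 W
P_in = P_out / η = 10700 / 0.774 = 13824 W
I_L = P_in / (√3·V_L·cosφ) = 13824 / (1.732 × 208 × 0.77) = 49.8 A

49.8 A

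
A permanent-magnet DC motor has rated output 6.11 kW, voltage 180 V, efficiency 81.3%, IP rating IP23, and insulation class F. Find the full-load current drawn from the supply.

41.8 A

P_out = 6.11 kW = 6110 W
P_in = P_out / η = 6110 / 0.813 = 7515 W
I = P_in / V = 7515 / 180 = 41.8 A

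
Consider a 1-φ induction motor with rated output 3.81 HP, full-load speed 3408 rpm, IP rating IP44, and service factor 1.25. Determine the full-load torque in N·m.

7.96 N·m

P_out = 3.81 × 746 = 2842 W
ω = 2π × 3408/60 = 356.9 rad/s
τ = P_out/ω = 2842/356.9 = 7.96 N·m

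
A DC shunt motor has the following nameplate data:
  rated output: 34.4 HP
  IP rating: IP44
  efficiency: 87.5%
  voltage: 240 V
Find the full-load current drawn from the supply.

P_out = 34.4 × 746 = 25662 W
P_in = P_out / η = 25662 / 0.875 = 29328 W
I = P_in / V = 29328 / 240 = 122 A

122 A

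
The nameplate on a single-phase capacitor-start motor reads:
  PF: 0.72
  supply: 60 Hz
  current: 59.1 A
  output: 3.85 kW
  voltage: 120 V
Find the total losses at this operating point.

1.26 kW

P_in = V·I·cosφ = 120×59.1×0.72 = 5106 W
P_out = 3850 W
Losses = P_in − P_out = 5106 − 3850 = 1256 W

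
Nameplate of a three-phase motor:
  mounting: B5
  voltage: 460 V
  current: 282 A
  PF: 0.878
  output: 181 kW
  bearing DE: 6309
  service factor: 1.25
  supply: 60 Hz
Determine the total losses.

16.3 kW

P_in = √3·V·I·cosφ = 1.732×460×282×0.878 = 197265 W
P_out = 181000 W
Losses = P_in − P_out = 197265 − 181000 = 16265 W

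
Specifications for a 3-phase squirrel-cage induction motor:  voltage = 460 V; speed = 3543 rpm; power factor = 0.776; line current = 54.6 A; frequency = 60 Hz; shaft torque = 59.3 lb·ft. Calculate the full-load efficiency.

τ = 59.3 lb·ft × 1.356 = 80.41 N·m
ω = 2π × 3543/60 = 371 rad/s; P_out = τω = 80.41 × 371 = 29832 W
P_in = √3·V_L·I_L·cosφ = 1.732 × 460 × 54.6 × 0.776 = 33757 W
η = P_out / P_in = 29832 / 33757 = 0.884 = 88.4%

88.4 %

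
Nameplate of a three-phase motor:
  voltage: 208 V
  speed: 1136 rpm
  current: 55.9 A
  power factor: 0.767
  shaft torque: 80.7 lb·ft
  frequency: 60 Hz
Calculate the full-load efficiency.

τ = 80.7 lb·ft × 1.356 = 109.4 N·m
ω = 2π × 1136/60 = 119 rad/s; P_out = τω = 109.4 × 119 = 13019 W
P_in = √3·V_L·I_L·cosφ = 1.732 × 208 × 55.9 × 0.767 = 15446 W
η = P_out / P_in = 13019 / 15446 = 0.843 = 84.3%

84.3 %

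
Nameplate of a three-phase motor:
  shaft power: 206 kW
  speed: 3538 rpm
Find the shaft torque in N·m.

ω = 2π × 3538/60 = 370.5 rad/s
τ = P/ω = 206000/370.5 = 556 N·m

556 N·m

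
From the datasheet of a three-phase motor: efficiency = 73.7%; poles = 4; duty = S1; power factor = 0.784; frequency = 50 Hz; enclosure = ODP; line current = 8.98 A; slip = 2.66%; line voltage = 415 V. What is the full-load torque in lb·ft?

P_in = √3·V·I·cosφ = 1.732 × 415 × 8.98 × 0.784 = 5060 W
P_out = η·P_in = 0.737 × 5060 = 3729 W
n_s = 120×50/4 = 1500 rpm; n = 1500×(1−0.0266) = 1460 rpm
ω = 2π×1460/60 = 152.9 rad/s
τ = P_out/ω = 3729/152.9 = 24.39 N·m
In lb·ft: 24.39/1.356 = 18 lb·ft

18 lb·ft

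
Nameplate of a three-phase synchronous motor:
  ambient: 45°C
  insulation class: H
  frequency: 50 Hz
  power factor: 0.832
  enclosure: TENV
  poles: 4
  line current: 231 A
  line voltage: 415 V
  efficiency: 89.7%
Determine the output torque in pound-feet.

P_in = √3·V·I·cosφ = 1.732 × 415 × 231 × 0.832 = 138144 W
P_out = η·P_in = 0.897 × 138144 = 123915 W
n = n_s = 120×50/4 = 1500 rpm (synchronous)
ω = 2π×1500/60 = 157.1 rad/s
τ = P_out/ω = 123915/157.1 = 788.8 N·m
In lb·ft: 788.8/1.356 = 582 lb·ft

582 lb·ft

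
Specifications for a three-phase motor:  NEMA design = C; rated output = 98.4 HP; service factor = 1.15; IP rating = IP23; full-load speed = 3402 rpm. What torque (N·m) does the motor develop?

P_out = 98.4 × 746 = 73406 W
ω = 2π × 3402/60 = 356.3 rad/s
τ = P_out/ω = 73406/356.3 = 206 N·m

206 N·m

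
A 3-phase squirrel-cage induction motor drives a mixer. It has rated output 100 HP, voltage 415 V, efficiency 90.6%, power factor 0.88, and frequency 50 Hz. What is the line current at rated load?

130 A

P_out = 100 × 746 = 74600 W
P_in = P_out / η = 74600 / 0.906 = 82340 W
I_L = P_in / (√3·V_L·cosφ) = 82340 / (1.732 × 415 × 0.88) = 130 A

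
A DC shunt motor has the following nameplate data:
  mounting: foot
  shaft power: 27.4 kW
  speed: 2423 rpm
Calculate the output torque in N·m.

108 N·m

ω = 2π × 2423/60 = 253.7 rad/s
τ = P/ω = 27400/253.7 = 108 N·m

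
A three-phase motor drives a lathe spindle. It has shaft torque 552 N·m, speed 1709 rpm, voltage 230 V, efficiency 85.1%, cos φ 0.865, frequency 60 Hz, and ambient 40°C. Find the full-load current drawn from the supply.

ω = 2π×1709/60 = 179 rad/s; P_out = τω = 552 × 179 = 98808 W
P_in = P_out / η = 98808 / 0.851 = 116108 W
I_L = P_in / (√3·V_L·cosφ) = 116108 / (1.732 × 230 × 0.865) = 337 A

337 A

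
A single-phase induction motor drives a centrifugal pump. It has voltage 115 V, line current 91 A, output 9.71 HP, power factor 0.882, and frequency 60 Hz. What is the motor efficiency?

78.5 %

P_out = 9.71 × 746 = 7244 W
P_in = V·I·cosφ = 115 × 91 × 0.882 = 9230 W
η = P_out / P_in = 7244 / 9230 = 0.785 = 78.5%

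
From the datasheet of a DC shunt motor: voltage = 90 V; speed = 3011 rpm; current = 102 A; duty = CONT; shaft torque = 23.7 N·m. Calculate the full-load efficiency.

ω = 2π × 3011/60 = 315.3 rad/s; P_out = τω = 23.7 × 315.3 = 7473 W
P_in = V·I = 90 × 102 = 9180 W
η = P_out / P_in = 7473 / 9180 = 0.814 = 81.4%

81.4 %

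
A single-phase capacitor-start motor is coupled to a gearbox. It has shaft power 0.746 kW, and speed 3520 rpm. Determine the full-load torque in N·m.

2.02 N·m

ω = 2π × 3520/60 = 368.6 rad/s
τ = P/ω = 746/368.6 = 2.02 N·m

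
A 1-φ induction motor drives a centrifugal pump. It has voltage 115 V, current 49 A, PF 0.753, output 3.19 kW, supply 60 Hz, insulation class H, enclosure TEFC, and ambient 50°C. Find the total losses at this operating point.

P_in = V·I·cosφ = 115×49×0.753 = 4243 W
P_out = 3190 W
Losses = P_in − P_out = 4243 − 3190 = 1053 W

1050 W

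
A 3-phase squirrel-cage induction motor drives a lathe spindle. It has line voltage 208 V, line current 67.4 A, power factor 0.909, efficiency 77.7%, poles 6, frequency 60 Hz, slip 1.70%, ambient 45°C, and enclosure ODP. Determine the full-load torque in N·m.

P_in = √3·V·I·cosφ = 1.732 × 208 × 67.4 × 0.909 = 22072 W
P_out = η·P_in = 0.777 × 22072 = 17150 W
n_s = 120×60/6 = 1200 rpm; n = 1200×(1−0.017) = 1180 rpm
ω = 2π×1180/60 = 123.6 rad/s
τ = P_out/ω = 17150/123.6 = 139 N·m

139 N·m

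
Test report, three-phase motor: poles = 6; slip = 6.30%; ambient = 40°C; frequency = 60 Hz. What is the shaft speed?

1124 rpm

n_s = 120f/p = 120×60/6 = 1200 rpm
n = n_s(1 − s) = 1200 × (1 − 0.063) = 1124 rpm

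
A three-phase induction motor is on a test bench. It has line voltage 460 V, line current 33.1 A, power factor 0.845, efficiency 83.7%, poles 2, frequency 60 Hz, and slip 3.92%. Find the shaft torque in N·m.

51.5 N·m

P_in = √3·V·I·cosφ = 1.732 × 460 × 33.1 × 0.845 = 22284 W
P_out = η·P_in = 0.837 × 22284 = 18652 W
n_s = 120×60/2 = 3600 rpm; n = 3600×(1−0.0392) = 3459 rpm
ω = 2π×3459/60 = 362.2 rad/s
τ = P_out/ω = 18652/362.2 = 51.5 N·m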